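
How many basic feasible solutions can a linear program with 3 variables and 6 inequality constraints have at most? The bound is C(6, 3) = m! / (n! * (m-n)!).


Each vertex corresponds to some choice of n active constraints out of m, so the number of vertices is at most C(m, n) = m! / (n!(m-n)!).
m = 6, n = 3
Numerator: 6 * 5 * 4
Denominator: 3! = 6
C(6, 3) = 20


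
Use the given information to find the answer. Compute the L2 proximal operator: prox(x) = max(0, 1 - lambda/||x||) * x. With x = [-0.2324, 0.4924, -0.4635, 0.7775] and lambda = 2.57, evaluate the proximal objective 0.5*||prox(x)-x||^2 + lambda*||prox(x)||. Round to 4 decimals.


Step 1: Compute ||x||.
||x|| = 1.0563
Step 2: Compute scaling factor.
scale = max(0, 1 - 2.57/1.0563) = 0.0
Step 3: prox(x) = [-0.0, 0.0, -0.0, 0.0]
||prox(x)|| = 0.0
Step 4: Proximal objective.
0.5*||prox-x||^2 = 0.5579
lambda*||prox|| = 0.0
Total = 0.5579


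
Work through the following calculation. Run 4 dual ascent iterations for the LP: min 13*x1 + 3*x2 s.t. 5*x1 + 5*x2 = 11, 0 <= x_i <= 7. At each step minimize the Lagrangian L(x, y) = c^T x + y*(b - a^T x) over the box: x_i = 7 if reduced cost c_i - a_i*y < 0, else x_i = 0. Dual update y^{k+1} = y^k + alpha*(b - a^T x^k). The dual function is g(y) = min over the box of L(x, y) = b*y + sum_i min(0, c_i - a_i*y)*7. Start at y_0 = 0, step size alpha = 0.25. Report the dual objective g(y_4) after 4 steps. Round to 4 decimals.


Dual ascent for LP: min 13*x1 + 3*x2, 5*x1 + 5*x2 = 11, 0 <= x_i <= 7
Step 1: y^k = 0.0, reduced costs: (13.0, 3.0)
  x^k = (0.0, 0.0), subgradient = b - a^T x = 11.0
  y^{k+1} = 0.0 + 0.25*11.0 = 2.75
Step 2: y^k = 2.75, reduced costs: (-0.75, -10.75)
  x^k = (7.0, 7.0), subgradient = b - a^T x = -59.0
  y^{k+1} = 2.75 + 0.25*-59.0 = -12.0
Step 3: y^k = -12.0, reduced costs: (73.0, 63.0)
  x^k = (0.0, 0.0), subgradient = b - a^T x = 11.0
  y^{k+1} = -12.0 + 0.25*11.0 = -9.25
Step 4: y^k = -9.25, reduced costs: (59.25, 49.25)
  x^k = (0.0, 0.0), subgradient = b - a^T x = 11.0
  y^{k+1} = -9.25 + 0.25*11.0 = -6.5
Dual objective at y_4 = -6.5: reduced costs (45.5, 35.5), box minimizer x = (0.0, 0.0)
g(y_4) = b*y + (c1 - a1*y)*x1 + (c2 - a2*y)*x2 = 11*(-6.5) + 45.5*0.0 + 35.5*0.0 = -71.5 + 0.0 + 0.0 = -71.5


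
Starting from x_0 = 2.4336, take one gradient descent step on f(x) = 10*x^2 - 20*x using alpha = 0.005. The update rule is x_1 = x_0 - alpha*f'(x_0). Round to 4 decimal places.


We compute the gradient at x_0 and apply the update.
f'(x) = 20*x - 20
f'(2.4336) = 20*2.4336 - 20 = 28.672
x_1 = 2.4336 - 0.005*28.672 = 2.2902


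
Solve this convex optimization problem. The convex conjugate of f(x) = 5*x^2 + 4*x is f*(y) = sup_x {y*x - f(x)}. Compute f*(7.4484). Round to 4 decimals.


f*(y) = sup_x {y*x - a*x^2 - b*x} = sup_x {(y-b)*x - a*x^2}
FOC: (y - b) - 2a*x = 0 => x* = (y - b)/(2a)
x* = (7.4484 - 4)/(2*5) = 0.3448
f*(7.4484) = (y-b)^2/(4a) = (7.4484 - 4)^2/(4*5)
= 11.8915/20 = 0.5946


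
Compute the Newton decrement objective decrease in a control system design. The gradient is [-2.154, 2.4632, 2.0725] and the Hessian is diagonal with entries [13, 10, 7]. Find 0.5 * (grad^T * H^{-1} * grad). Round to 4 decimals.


Step 1: H is diagonal, so H^(-1) * g = [-0.1657, 0.2463, 0.2961].
Step 2: g^T H^(-1) g = sum_i g_i^2 / H_ii
  = (-2.154)^2/13 + (2.4632)^2/10 + (2.0725)^2/7
  = 0.3569 + 0.6067 + 0.6136 = 1.5772
Step 3: Objective decrease = 0.5 * g^T H^(-1) g = 0.7886


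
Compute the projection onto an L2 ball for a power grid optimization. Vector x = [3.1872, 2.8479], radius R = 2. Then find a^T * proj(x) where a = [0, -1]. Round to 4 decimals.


Step 1: Compute ||x|| (intermediates to 6 decimals).
||x|| = sqrt(3.1872^2 + 2.8479^2) = 4.274199
Step 2: Project.
Since ||x|| > R, scale = R/||x|| = 2/4.274199 = 0.467924, proj(x) = scale * x
proj(x) = [1.491367, 1.332601]
Step 3: Dot product.
a^T * proj(x) = 0*1.491367 - 1*1.332601 = -1.3326


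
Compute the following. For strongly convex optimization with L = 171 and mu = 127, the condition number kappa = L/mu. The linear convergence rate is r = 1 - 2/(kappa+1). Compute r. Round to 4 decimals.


Step 1: Compute the condition number.
kappa = L/mu = 171/127 = 1.3465
Step 2: Compute the convergence rate.
r = 1 - 2/(kappa + 1) = 1 - 2*mu/(L + mu) = (L - mu)/(L + mu) = 44/298 = 0.1477


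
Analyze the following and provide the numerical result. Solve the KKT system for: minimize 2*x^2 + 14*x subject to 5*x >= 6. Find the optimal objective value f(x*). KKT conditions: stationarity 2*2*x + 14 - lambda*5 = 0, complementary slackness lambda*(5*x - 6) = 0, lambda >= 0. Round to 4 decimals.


Step 1: Try lambda = 0 (constraint inactive).
x_unc = -14/(2*2) = -3.5
Check: 5*-3.5 = -17.5 < 6 -- violated!
Step 2: Constraint must be active: 5*x = 6
x* = 6/5 = 1.2
lambda = (2*2*1.2 + 14)/5 = 3.76
Step 3: Compute optimal value.
f(x*) = 2*1.2^2 + 14*1.2 = 19.68


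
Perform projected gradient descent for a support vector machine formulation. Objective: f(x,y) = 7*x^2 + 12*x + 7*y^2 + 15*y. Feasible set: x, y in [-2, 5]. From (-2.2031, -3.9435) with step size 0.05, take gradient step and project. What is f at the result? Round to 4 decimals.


Step 1: Compute gradient at (-2.2031, -3.9435).
grad_x = 2*7*-2.2031 + 12 = -18.8434
grad_y = 2*7*-3.9435 + 15 = -40.209
Step 2: Gradient step.
x_raw = -2.2031 - 0.05*-18.8434 = -1.2609
y_raw = -3.9435 - 0.05*-40.209 = -1.9331
Step 3: Project onto [-2, 5].
x_proj = clip(-1.2609) = -1.2609
y_proj = clip(-1.9331) = -1.9331
Step 4: Evaluate f.
f(-1.2609, -1.9331) = -6.8405


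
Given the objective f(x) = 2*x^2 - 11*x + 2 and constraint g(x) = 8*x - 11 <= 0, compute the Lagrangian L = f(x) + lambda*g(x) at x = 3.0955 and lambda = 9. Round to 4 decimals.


Step 1: Evaluate f(x).
f(3.0955) = 2*3.0955^2 - 11*3.0955 + 2 = -12.8863
Step 2: Evaluate g(x).
g(3.0955) = 8*3.0955 - 11 = 13.764
Step 3: Compute Lagrangian.
L = -12.8863 + 9*13.764 = 110.9897


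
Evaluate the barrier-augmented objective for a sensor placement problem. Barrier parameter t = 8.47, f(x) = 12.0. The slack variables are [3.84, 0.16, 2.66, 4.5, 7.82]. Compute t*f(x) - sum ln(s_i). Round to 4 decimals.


Step 1: Compute log-barrier.
ln values: [1.3455, -1.8326, 0.9783, 1.5041, 2.0567]
phi = -(1.3455 - 1.8326 + 0.9783 + 1.5041 + 2.0567) = -4.052
Step 2: Compute augmented objective.
t*f(x) = 8.47*12.0 = 101.64
Total = 101.64 - 4.052 = 97.588


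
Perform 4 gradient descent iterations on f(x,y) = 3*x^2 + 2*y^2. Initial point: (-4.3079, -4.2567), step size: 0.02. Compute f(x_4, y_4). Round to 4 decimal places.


Gradient descent on f(x,y) = 3*x^2 + 2*y^2.
Starting point: (-4.3079, -4.2567), alpha = 0.02
Step 1: grad_x = 2*3*-4.3079 = -25.8474, grad_y = 2*2*-4.2567 = -17.0268
  x_1 = -4.3079 - 0.02*-25.8474 = -3.791
  y_1 = -4.2567 - 0.02*-17.0268 = -3.9162
Step 2: grad_x = 2*3*-3.791 = -22.7457, grad_y = 2*2*-3.9162 = -15.6647
  x_2 = -3.791 - 0.02*-22.7457 = -3.336
  y_2 = -3.9162 - 0.02*-15.6647 = -3.6029
Step 3: grad_x = 2*3*-3.336 = -20.0162, grad_y = 2*2*-3.6029 = -14.4115
  x_3 = -3.336 - 0.02*-20.0162 = -2.9357
  y_3 = -3.6029 - 0.02*-14.4115 = -3.3146
Step 4: grad_x = 2*3*-2.9357 = -17.6143, grad_y = 2*2*-3.3146 = -13.2586
  x_4 = -2.9357 - 0.02*-17.6143 = -2.5834
  y_4 = -3.3146 - 0.02*-13.2586 = -3.0495
f(-2.5834, -3.0495) = 3*(-2.5834)^2 + 2*(-3.0495)^2 = 38.6208


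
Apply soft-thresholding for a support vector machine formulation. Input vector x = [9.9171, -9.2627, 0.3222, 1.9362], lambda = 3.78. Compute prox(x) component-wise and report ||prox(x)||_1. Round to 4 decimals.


Soft-thresholding with lambda = 3.78:
prox(9.9171) = sign(9.9171)*max(|9.9171| - 3.78, 0) = 6.1371
prox(-9.2627) = sign(-9.2627)*max(|-9.2627| - 3.78, 0) = -5.4827
prox(0.3222) = sign(0.3222)*max(|0.3222| - 3.78, 0) = 0.0
prox(1.9362) = sign(1.9362)*max(|1.9362| - 3.78, 0) = 0.0
prox(x) = [6.1371, -5.4827, 0.0, 0.0]
||prox(x)||_1 = 6.1371 + 5.4827 + 0.0 + 0.0 = 11.6198


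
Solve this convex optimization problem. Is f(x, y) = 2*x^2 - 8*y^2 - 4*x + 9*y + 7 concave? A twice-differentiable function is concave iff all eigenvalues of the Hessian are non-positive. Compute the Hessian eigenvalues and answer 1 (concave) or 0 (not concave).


The Hessian of f(x,y) = 2*x^2 - 8*y^2 - 4*x + 9*y + 7 is:
H = [[4, 0], [0, -16]]
Trace = 4 - 16 = -12
Determinant = 4*-16 - (0)^2 = -64
Discriminant = (-12)^2 - 4*-64 = 400.0
Eigenvalues: lambda_1 = -16.0, lambda_2 = 4.0
The function is not concave.

0


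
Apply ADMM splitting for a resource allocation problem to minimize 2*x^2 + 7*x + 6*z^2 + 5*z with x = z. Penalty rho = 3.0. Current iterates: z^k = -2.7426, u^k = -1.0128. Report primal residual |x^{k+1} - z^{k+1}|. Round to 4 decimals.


ADMM iteration with rho = 3.0, z^k = -2.7426, u^k = -1.0128
Step 1: x-update.
Minimize 2*x^2 + 7*x + (3.0/2)*(x + 2.7426 - 1.0128)^2
FOC: (2*2 + 3.0)*x = -7 + 3.0*(-2.7426 + 1.0128)
x^{k+1} = -1.7413
Step 2: z-update.
Minimize 6*z^2 + 5*z + (3.0/2)*(-1.7413 - z - 1.0128)^2
FOC: (2*6 + 3.0)*z = -5 + 3.0*(-1.7413 - 1.0128)
z^{k+1} = -0.8842
Step 3: u-update.
u^{k+1} = -1.0128 - 1.7413 + 0.8842 = -1.87
Step 4: Primal residual = |-1.7413 + 0.8842| = 0.8572


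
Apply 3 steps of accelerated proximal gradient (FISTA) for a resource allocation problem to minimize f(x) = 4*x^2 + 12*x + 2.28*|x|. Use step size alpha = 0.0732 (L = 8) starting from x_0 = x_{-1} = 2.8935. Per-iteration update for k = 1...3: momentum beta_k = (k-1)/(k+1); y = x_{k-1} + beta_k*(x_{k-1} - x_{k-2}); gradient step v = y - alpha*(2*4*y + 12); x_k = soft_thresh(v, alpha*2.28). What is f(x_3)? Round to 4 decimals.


FISTA on f(x) = 4*x^2 + 12*x + 2.28*|x|
L = 8, alpha = 0.0732
Iteration 1: beta = 0.0, y = 2.8935 + 0.0*(2.8935 - 2.8935) = 2.8935
  grad(y) = 35.148, v = y - alpha*grad = 0.3207
  prox(v) = soft_thresh(0.3207, 0.1669) = 0.1538
Iteration 2: beta = 0.3333, y = 0.1538 + 0.3333*(0.1538 - 2.8935) = -0.7595
  grad(y) = 5.9242, v = y - alpha*grad = -1.1931
  prox(v) = soft_thresh(-1.1931, 0.1669) = -1.0262
Iteration 3: beta = 0.5, y = -1.0262 + 0.5*(-1.0262 - 0.1538) = -1.6162
  grad(y) = -0.9298, v = y - alpha*grad = -1.5482
  prox(v) = soft_thresh(-1.5482, 0.1669) = -1.3813
f(x_3) = 4*(-1.3813)^2 + 12*(-1.3813) + 2.28*|-1.3813| = -5.7943


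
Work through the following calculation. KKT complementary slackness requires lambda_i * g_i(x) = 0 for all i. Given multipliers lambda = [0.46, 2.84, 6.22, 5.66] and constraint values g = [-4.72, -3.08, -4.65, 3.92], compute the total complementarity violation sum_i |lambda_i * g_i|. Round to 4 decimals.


KKT complementary slackness check:
lambda_1 * g_1 = 0.46 * -4.72 = -2.1712
lambda_2 * g_2 = 2.84 * -3.08 = -8.7472
lambda_3 * g_3 = 6.22 * -4.65 = -28.923
lambda_4 * g_4 = 5.66 * 3.92 = 22.1872
Total violation = 2.1712 + 8.7472 + 28.923 + 22.1872 = 62.0286


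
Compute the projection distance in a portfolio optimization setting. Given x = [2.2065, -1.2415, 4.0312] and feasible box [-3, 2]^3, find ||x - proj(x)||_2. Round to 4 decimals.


Project each component onto [-3, 2].
clip(2.2065) = 2.0, clip(-1.2415) = -1.2415, clip(4.0312) = 2.0
Projection = [2.0, -1.2415, 2.0]
Squared diffs: [0.0426, 0.0, 4.1258]
Distance = sqrt(4.1684) = 2.0417


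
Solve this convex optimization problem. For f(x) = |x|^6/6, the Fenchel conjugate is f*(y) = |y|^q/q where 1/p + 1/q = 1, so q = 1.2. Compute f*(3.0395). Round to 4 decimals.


The conjugate exponent q satisfies 1/p + 1/q = 1.
p = 6, so q = 6/(6 - 1) = 1.2
|y|^q = 3.0395^1.2 = 3.7963
f*(3.0395) = 3.7963 / 1.2 = 3.1636


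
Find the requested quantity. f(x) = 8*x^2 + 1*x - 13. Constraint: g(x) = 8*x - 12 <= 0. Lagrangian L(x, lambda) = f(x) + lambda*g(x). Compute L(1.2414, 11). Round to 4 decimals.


Step 1: Evaluate f(x).
f(1.2414) = 8*1.2414^2 + 1*1.2414 - 13 = 0.57
Step 2: Evaluate g(x).
g(1.2414) = 8*1.2414 - 12 = -2.0688
Step 3: Compute Lagrangian.
L = 0.57 + 11*-2.0688 = -22.1868


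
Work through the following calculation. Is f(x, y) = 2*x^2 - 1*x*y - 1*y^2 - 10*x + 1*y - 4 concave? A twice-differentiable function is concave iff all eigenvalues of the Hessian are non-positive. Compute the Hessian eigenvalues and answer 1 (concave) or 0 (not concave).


The Hessian of f(x,y) = 2*x^2 - 1*x*y - 1*y^2 - 10*x + 1*y - 4 is:
H = [[4, -1], [-1, -2]]
Trace = 4 - 2 = 2
Determinant = 4*-2 - (-1)^2 = -9
Discriminant = (2)^2 - 4*-9 = 40.0
Eigenvalues: lambda_1 = -2.1623, lambda_2 = 4.1623
The function is not concave.

0


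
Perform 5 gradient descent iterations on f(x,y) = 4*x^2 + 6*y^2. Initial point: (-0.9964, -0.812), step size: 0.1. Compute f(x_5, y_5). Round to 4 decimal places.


Gradient descent on f(x,y) = 4*x^2 + 6*y^2.
Starting point: (-0.9964, -0.812), alpha = 0.1
Step 1: grad_x = 2*4*-0.9964 = -7.9712, grad_y = 2*6*-0.812 = -9.744
  x_1 = -0.9964 - 0.1*-7.9712 = -0.1993
  y_1 = -0.812 - 0.1*-9.744 = 0.1624
Step 2: grad_x = 2*4*-0.1993 = -1.5942, grad_y = 2*6*0.1624 = 1.9488
  x_2 = -0.1993 - 0.1*-1.5942 = -0.0399
  y_2 = 0.1624 - 0.1*1.9488 = -0.0325
Step 3: grad_x = 2*4*-0.0399 = -0.3188, grad_y = 2*6*-0.0325 = -0.3898
  x_3 = -0.0399 - 0.1*-0.3188 = -0.008
  y_3 = -0.0325 - 0.1*-0.3898 = 0.0065
Step 4: grad_x = 2*4*-0.008 = -0.0638, grad_y = 2*6*0.0065 = 0.078
  x_4 = -0.008 - 0.1*-0.0638 = -0.0016
  y_4 = 0.0065 - 0.1*0.078 = -0.0013
Step 5: grad_x = 2*4*-0.0016 = -0.0128, grad_y = 2*6*-0.0013 = -0.0156
  x_5 = -0.0016 - 0.1*-0.0128 = -0.0003
  y_5 = -0.0013 - 0.1*-0.0156 = 0.0003
f(-0.0003, 0.0003) = 4*(-0.0003)^2 + 6*0.0003^2 = 0.0


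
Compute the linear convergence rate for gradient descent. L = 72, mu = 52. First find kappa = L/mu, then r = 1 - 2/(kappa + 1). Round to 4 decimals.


Step 1: Compute the condition number.
kappa = L/mu = 72/52 = 1.3846
Step 2: Compute the convergence rate.
r = 1 - 2/(kappa + 1) = 1 - 2*mu/(L + mu) = (L - mu)/(L + mu) = 20/124 = 0.1613


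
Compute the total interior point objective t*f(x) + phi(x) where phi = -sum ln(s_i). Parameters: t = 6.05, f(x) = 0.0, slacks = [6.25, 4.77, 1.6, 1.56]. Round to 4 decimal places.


Step 1: Compute log-barrier.
ln values: [1.8326, 1.5623, 0.47, 0.4447]
phi = -(1.8326 + 1.5623 + 0.47 + 0.4447) = -4.3096
Step 2: Compute augmented objective.
t*f(x) = 6.05*0.0 = 0.0
Total = 0.0 - 4.3096 = -4.3096


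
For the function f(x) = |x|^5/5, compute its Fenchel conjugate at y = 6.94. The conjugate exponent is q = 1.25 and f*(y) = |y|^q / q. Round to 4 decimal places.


The conjugate exponent q satisfies 1/p + 1/q = 1.
p = 5, so q = 5/(5 - 1) = 1.25
|y|^q = 6.94^1.25 = 11.2642
f*(6.94) = 11.2642 / 1.25 = 9.0113


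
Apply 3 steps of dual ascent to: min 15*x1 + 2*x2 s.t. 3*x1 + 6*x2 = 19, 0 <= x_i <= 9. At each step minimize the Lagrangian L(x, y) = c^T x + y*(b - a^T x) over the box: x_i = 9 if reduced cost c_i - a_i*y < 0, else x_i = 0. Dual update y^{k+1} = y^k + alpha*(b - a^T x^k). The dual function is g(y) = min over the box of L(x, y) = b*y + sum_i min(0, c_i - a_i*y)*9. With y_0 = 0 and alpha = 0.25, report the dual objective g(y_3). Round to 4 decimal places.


Dual ascent for LP: min 15*x1 + 2*x2, 3*x1 + 6*x2 = 19, 0 <= x_i <= 9
Step 1: y^k = 0.0, reduced costs: (15.0, 2.0)
  x^k = (0.0, 0.0), subgradient = b - a^T x = 19.0
  y^{k+1} = 0.0 + 0.25*19.0 = 4.75
Step 2: y^k = 4.75, reduced costs: (0.75, -26.5)
  x^k = (0.0, 9.0), subgradient = b - a^T x = -35.0
  y^{k+1} = 4.75 + 0.25*-35.0 = -4.0
Step 3: y^k = -4.0, reduced costs: (27.0, 26.0)
  x^k = (0.0, 0.0), subgradient = b - a^T x = 19.0
  y^{k+1} = -4.0 + 0.25*19.0 = 0.75
Dual objective at y_3 = 0.75: reduced costs (12.75, -2.5), box minimizer x = (0.0, 9.0)
g(y_3) = b*y + (c1 - a1*y)*x1 + (c2 - a2*y)*x2 = 19*0.75 + 12.75*0.0 + (-2.5)*9.0 = 14.25 + 0.0 - 22.5 = -8.25


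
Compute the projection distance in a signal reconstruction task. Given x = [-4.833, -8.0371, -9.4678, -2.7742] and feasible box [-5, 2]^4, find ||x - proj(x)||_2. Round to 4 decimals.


Project each component onto [-5, 2].
clip(-4.833) = -4.833, clip(-8.0371) = -5.0, clip(-9.4678) = -5.0, clip(-2.7742) = -2.7742
Projection = [-4.833, -5.0, -5.0, -2.7742]
Squared diffs: [0.0, 9.224, 19.9612, 0.0]
Distance = sqrt(29.1852) = 5.4023


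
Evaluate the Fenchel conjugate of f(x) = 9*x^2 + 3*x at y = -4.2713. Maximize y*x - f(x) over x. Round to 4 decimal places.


f*(y) = sup_x {y*x - a*x^2 - b*x} = sup_x {(y-b)*x - a*x^2}
FOC: (y - b) - 2a*x = 0 => x* = (y - b)/(2a)
x* = (-4.2713 - 3)/(2*9) = -0.404
f*(-4.2713) = (y-b)^2/(4a) = (-4.2713 - 3)^2/(4*9)
= 52.8718/36 = 1.4687


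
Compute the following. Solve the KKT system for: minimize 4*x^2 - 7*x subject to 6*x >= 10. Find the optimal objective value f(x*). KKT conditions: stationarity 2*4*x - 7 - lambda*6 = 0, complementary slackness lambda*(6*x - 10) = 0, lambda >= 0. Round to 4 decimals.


Step 1: Try lambda = 0 (constraint inactive).
x_unc = 7/(2*4) = 0.875
Check: 6*0.875 = 5.25 < 10 -- violated!
Step 2: Constraint must be active: 6*x = 10
x* = 10/6 = 5/3 = 1.6667 (rounded; the exact value 5/3 is used below)
lambda = (2*4*(5/3) - 7)/6 = 1.0556
Step 3: Compute optimal value.
f(x*) = 4*(5/3)^2 - 7*(5/3) = -0.5556


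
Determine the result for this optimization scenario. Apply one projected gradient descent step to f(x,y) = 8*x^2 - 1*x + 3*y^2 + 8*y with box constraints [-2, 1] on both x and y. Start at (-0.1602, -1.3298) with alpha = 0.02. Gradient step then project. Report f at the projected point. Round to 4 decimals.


Step 1: Compute gradient at (-0.1602, -1.3298).
grad_x = 2*8*-0.1602 - 1 = -3.5632
grad_y = 2*3*-1.3298 + 8 = 0.0212
Step 2: Gradient step.
x_raw = -0.1602 - 0.02*-3.5632 = -0.0889
y_raw = -1.3298 - 0.02*0.0212 = -1.3302
Step 3: Project onto [-2, 1].
x_proj = clip(-0.0889) = -0.0889
y_proj = clip(-1.3302) = -1.3302
Step 4: Evaluate f.
f(-0.0889, -1.3302) = -5.1811


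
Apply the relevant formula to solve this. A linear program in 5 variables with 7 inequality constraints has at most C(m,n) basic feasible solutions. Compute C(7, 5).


Each vertex corresponds to some choice of n active constraints out of m, so the number of vertices is at most C(m, n) = m! / (n!(m-n)!).
m = 7, n = 5
Numerator: 7 * 6 * 5 * 4 * 3
Denominator: 5! = 120
C(7, 5) = 21


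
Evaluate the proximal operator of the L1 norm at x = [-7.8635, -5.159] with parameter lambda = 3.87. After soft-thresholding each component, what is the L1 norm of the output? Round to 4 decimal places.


Soft-thresholding with lambda = 3.87:
prox(-7.8635) = sign(-7.8635)*max(|-7.8635| - 3.87, 0) = -3.9935
prox(-5.159) = sign(-5.159)*max(|-5.159| - 3.87, 0) = -1.289
prox(x) = [-3.9935, -1.289]
||prox(x)||_1 = 3.9935 + 1.289 = 5.2825


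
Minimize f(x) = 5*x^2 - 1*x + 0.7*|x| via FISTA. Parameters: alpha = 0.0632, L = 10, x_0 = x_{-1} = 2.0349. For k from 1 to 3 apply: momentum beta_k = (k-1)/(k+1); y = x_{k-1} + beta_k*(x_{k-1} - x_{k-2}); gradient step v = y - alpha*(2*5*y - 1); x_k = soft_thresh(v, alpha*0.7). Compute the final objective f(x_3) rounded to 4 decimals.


FISTA on f(x) = 5*x^2 - 1*x + 0.7*|x|
L = 10, alpha = 0.0632
Iteration 1: beta = 0.0, y = 2.0349 + 0.0*(2.0349 - 2.0349) = 2.0349
  grad(y) = 19.349, v = y - alpha*grad = 0.812
  prox(v) = soft_thresh(0.812, 0.0442) = 0.7678
Iteration 2: beta = 0.3333, y = 0.7678 + 0.3333*(0.7678 - 2.0349) = 0.3454
  grad(y) = 2.4544, v = y - alpha*grad = 0.1903
  prox(v) = soft_thresh(0.1903, 0.0442) = 0.1461
Iteration 3: beta = 0.5, y = 0.1461 + 0.5*(0.1461 - 0.7678) = -0.1648
  grad(y) = -2.6478, v = y - alpha*grad = 0.0026
  prox(v) = soft_thresh(0.0026, 0.0442) = 0.0
f(x_3) = 5*0.0^2 - 1*0.0 + 0.7*|0.0| = 0.0


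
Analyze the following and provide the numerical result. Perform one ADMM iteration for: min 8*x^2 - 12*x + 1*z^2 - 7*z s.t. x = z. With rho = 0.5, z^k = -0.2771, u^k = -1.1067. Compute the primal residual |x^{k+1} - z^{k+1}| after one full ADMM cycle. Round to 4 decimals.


ADMM iteration with rho = 0.5, z^k = -0.2771, u^k = -1.1067
Step 1: x-update.
Minimize 8*x^2 - 12*x + (0.5/2)*(x + 0.2771 - 1.1067)^2
FOC: (2*8 + 0.5)*x = 12 + 0.5*(-0.2771 + 1.1067)
x^{k+1} = 0.7524
Step 2: z-update.
Minimize 1*z^2 - 7*z + (0.5/2)*(0.7524 - z - 1.1067)^2
FOC: (2*1 + 0.5)*z = 7 + 0.5*(0.7524 - 1.1067)
z^{k+1} = 2.7291
Step 3: u-update.
u^{k+1} = -1.1067 + 0.7524 - 2.7291 = -3.0834
Step 4: Primal residual = |0.7524 - 2.7291| = 1.9767


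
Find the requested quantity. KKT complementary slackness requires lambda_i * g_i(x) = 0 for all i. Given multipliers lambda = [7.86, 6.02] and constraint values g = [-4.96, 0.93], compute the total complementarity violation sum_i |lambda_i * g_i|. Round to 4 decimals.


KKT complementary slackness check:
lambda_1 * g_1 = 7.86 * -4.96 = -38.9856
lambda_2 * g_2 = 6.02 * 0.93 = 5.5986
Total violation = 38.9856 + 5.5986 = 44.5842


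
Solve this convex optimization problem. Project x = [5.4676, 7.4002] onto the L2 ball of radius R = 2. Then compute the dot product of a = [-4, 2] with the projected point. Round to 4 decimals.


Step 1: Compute ||x|| (intermediates to 6 decimals).
||x|| = sqrt(5.4676^2 + 7.4002^2) = 9.200957
Step 2: Project.
Since ||x|| > R, scale = R/||x|| = 2/9.200957 = 0.217369, proj(x) = scale * x
proj(x) = [1.188487, 1.608574]
Step 3: Dot product.
a^T * proj(x) = -4*1.188487 + 2*1.608574 = -1.5368


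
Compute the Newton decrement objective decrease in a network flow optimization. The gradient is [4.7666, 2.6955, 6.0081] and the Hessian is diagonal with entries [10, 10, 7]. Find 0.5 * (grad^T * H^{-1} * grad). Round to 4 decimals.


Step 1: H is diagonal, so H^(-1) * g = [0.4767, 0.2696, 0.8583].
Step 2: g^T H^(-1) g = sum_i g_i^2 / H_ii
  = (4.7666)^2/10 + (2.6955)^2/10 + (6.0081)^2/7
  = 2.272 + 0.7266 + 5.1568 = 8.1554
Step 3: Objective decrease = 0.5 * g^T H^(-1) g = 4.0777


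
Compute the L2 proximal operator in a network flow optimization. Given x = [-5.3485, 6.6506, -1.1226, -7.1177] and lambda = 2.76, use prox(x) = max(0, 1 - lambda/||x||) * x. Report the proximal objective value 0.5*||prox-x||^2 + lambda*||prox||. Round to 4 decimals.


Step 1: Compute ||x||.
||x|| = 11.1695
Step 2: Compute scaling factor.
scale = max(0, 1 - 2.76/11.1695) = 0.7529
Step 3: prox(x) = [-4.0269, 5.0072, -0.8452, -5.3589]
||prox(x)|| = 8.4095
Step 4: Proximal objective.
0.5*||prox-x||^2 = 3.8088
lambda*||prox|| = 23.2102
Total = 27.0192


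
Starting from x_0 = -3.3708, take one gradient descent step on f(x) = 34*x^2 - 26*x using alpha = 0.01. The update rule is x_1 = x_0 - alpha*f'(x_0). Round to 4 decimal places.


We compute the gradient at x_0 and apply the update.
f'(x) = 68*x - 26
f'(-3.3708) = 68*-3.3708 - 26 = -255.2144
x_1 = -3.3708 - 0.01*-255.2144 = -0.8187


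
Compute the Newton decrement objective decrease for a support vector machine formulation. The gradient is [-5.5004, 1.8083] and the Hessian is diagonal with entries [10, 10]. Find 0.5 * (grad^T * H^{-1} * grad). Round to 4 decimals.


Step 1: H is diagonal, so H^(-1) * g = [-0.55, 0.1808].
Step 2: g^T H^(-1) g = sum_i g_i^2 / H_ii
  = (-5.5004)^2/10 + (1.8083)^2/10
  = 3.0254 + 0.327 = 3.3524
Step 3: Objective decrease = 0.5 * g^T H^(-1) g = 1.6762


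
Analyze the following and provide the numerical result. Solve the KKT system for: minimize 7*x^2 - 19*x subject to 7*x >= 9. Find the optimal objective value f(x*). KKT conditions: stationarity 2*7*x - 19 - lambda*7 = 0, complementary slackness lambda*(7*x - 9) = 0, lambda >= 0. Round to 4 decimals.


Step 1: Try lambda = 0 (constraint inactive).
Stationarity: 2*7*x - 19 = 0
x* = 19/(2*7) = 19/14 = 1.3571 (rounded; the exact value 19/14 is used below)
Check constraint: 7*1.3571 = 9.4997 >= 9 -- satisfied.
Step 2: Compute optimal value.
f(x*) = 7*(19/14)^2 - 19*(19/14) = -12.8929


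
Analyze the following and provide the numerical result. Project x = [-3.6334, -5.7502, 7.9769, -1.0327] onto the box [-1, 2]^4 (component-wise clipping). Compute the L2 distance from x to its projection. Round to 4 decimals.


Project each component onto [-1, 2].
clip(-3.6334) = -1.0, clip(-5.7502) = -1.0, clip(7.9769) = 2.0, clip(-1.0327) = -1.0
Projection = [-1.0, -1.0, 2.0, -1.0]
Squared diffs: [6.9348, 22.5644, 35.7233, 0.0011]
Distance = sqrt(65.2236) = 8.0761


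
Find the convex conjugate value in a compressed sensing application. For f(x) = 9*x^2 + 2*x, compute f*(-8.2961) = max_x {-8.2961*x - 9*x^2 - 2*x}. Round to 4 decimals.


f*(y) = sup_x {y*x - a*x^2 - b*x} = sup_x {(y-b)*x - a*x^2}
FOC: (y - b) - 2a*x = 0 => x* = (y - b)/(2a)
x* = (-8.2961 - 2)/(2*9) = -0.572
f*(-8.2961) = (y-b)^2/(4a) = (-8.2961 - 2)^2/(4*9)
= 106.0097/36 = 2.9447


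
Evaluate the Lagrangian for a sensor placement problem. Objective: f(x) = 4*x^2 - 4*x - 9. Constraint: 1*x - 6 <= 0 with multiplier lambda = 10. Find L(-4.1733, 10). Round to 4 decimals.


Step 1: Evaluate f(x).
f(-4.1733) = 4*(-4.1733)^2 - 4*(-4.1733) - 9 = 77.3589
Step 2: Evaluate g(x).
g(-4.1733) = 1*-4.1733 - 6 = -10.1733
Step 3: Compute Lagrangian.
L = 77.3589 + 10*-10.1733 = -24.3741


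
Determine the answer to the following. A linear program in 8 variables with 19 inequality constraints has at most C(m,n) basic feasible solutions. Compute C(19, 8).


Each vertex corresponds to some choice of n active constraints out of m, so the number of vertices is at most C(m, n) = m! / (n!(m-n)!).
m = 19, n = 8
Numerator: 19 * 18 * 17 * 16 * 15 * 14 * 13 * 12
Denominator: 8! = 40320
C(19, 8) = 75582


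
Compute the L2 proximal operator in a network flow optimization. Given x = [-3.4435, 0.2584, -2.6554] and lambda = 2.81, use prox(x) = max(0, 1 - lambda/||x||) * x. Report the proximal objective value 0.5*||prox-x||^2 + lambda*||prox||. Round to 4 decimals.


Step 1: Compute ||x||.
||x|| = 4.3561
Step 2: Compute scaling factor.
scale = max(0, 1 - 2.81/4.3561) = 0.3549
Step 3: prox(x) = [-1.2222, 0.0917, -0.9425]
||prox(x)|| = 1.5461
Step 4: Proximal objective.
0.5*||prox-x||^2 = 3.9481
lambda*||prox|| = 4.3445
Total = 8.2926


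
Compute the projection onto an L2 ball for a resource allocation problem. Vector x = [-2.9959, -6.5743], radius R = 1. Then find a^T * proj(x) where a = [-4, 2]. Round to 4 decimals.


Step 1: Compute ||x|| (intermediates to 6 decimals).
||x|| = sqrt((-2.9959)^2 + (-6.5743)^2) = 7.224738
Step 2: Project.
Since ||x|| > R, scale = R/||x|| = 1/7.224738 = 0.138413, proj(x) = scale * x
proj(x) = [-0.414672, -0.909969]
Step 3: Dot product.
a^T * proj(x) = -4*(-0.414672) + 2*(-0.909969) = -0.1613


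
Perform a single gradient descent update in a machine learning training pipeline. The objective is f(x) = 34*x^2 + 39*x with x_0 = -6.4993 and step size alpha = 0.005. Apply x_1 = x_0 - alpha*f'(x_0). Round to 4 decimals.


We compute the gradient at x_0 and apply the update.
f'(x) = 68*x + 39
f'(-6.4993) = 68*-6.4993 + 39 = -402.9524
x_1 = -6.4993 - 0.005*-402.9524 = -4.4845


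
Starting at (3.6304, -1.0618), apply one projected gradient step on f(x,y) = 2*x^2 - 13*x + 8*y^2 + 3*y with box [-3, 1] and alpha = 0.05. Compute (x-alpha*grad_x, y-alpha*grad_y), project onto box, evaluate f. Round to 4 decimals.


Step 1: Compute gradient at (3.6304, -1.0618).
grad_x = 2*2*3.6304 - 13 = 1.5216
grad_y = 2*8*-1.0618 + 3 = -13.9888
Step 2: Gradient step.
x_raw = 3.6304 - 0.05*1.5216 = 3.5543
y_raw = -1.0618 - 0.05*-13.9888 = -0.3624
Step 3: Project onto [-3, 1].
x_proj = clip(3.5543) = 1.0
y_proj = clip(-0.3624) = -0.3624
Step 4: Evaluate f.
f(1.0, -0.3624) = -11.0366


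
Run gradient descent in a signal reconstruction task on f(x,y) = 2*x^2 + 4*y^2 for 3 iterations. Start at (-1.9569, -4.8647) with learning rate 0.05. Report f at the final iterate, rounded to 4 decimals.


Gradient descent on f(x,y) = 2*x^2 + 4*y^2.
Starting point: (-1.9569, -4.8647), alpha = 0.05
Step 1: grad_x = 2*2*-1.9569 = -7.8276, grad_y = 2*4*-4.8647 = -38.9176
  x_1 = -1.9569 - 0.05*-7.8276 = -1.5655
  y_1 = -4.8647 - 0.05*-38.9176 = -2.9188
Step 2: grad_x = 2*2*-1.5655 = -6.2621, grad_y = 2*4*-2.9188 = -23.3506
  x_2 = -1.5655 - 0.05*-6.2621 = -1.2524
  y_2 = -2.9188 - 0.05*-23.3506 = -1.7513
Step 3: grad_x = 2*2*-1.2524 = -5.0097, grad_y = 2*4*-1.7513 = -14.0103
  x_3 = -1.2524 - 0.05*-5.0097 = -1.0019
  y_3 = -1.7513 - 0.05*-14.0103 = -1.0508
f(-1.0019, -1.0508) = 2*(-1.0019)^2 + 4*(-1.0508)^2 = 6.4243


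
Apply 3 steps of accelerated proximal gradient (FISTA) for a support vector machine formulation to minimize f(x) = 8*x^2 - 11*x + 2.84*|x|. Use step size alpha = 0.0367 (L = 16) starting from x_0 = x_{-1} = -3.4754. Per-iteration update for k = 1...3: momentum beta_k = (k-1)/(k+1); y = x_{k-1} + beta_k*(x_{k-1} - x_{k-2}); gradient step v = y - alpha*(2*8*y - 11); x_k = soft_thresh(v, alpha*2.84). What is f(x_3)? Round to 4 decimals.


FISTA on f(x) = 8*x^2 - 11*x + 2.84*|x|
L = 16, alpha = 0.0367
Iteration 1: beta = 0.0, y = -3.4754 + 0.0*(-3.4754 + 3.4754) = -3.4754
  grad(y) = -66.6064, v = y - alpha*grad = -1.0309
  prox(v) = soft_thresh(-1.0309, 0.1042) = -0.9267
Iteration 2: beta = 0.3333, y = -0.9267 + 0.3333*(-0.9267 + 3.4754) = -0.0772
  grad(y) = -12.2345, v = y - alpha*grad = 0.3718
  prox(v) = soft_thresh(0.3718, 0.1042) = 0.2676
Iteration 3: beta = 0.5, y = 0.2676 + 0.5*(0.2676 + 0.9267) = 0.8648
  grad(y) = 2.8367, v = y - alpha*grad = 0.7607
  prox(v) = soft_thresh(0.7607, 0.1042) = 0.6565
f(x_3) = 8*0.6565^2 - 11*0.6565 + 2.84*|0.6565| = -1.9092


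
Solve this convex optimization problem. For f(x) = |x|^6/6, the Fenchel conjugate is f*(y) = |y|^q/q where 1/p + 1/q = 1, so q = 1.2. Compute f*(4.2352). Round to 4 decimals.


The conjugate exponent q satisfies 1/p + 1/q = 1.
p = 6, so q = 6/(6 - 1) = 1.2
|y|^q = 4.2352^1.2 = 5.6526
f*(4.2352) = 5.6526 / 1.2 = 4.7105


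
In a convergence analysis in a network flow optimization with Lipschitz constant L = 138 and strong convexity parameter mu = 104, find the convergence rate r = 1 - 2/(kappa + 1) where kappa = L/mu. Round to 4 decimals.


Step 1: Compute the condition number.
kappa = L/mu = 138/104 = 1.3269
Step 2: Compute the convergence rate.
r = 1 - 2/(kappa + 1) = 1 - 2*mu/(L + mu) = (L - mu)/(L + mu) = 34/242 = 0.1405


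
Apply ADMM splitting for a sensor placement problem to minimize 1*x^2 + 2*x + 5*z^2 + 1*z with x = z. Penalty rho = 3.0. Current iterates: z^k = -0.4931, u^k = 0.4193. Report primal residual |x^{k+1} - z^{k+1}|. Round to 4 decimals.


ADMM iteration with rho = 3.0, z^k = -0.4931, u^k = 0.4193
Step 1: x-update.
Minimize 1*x^2 + 2*x + (3.0/2)*(x + 0.4931 + 0.4193)^2
FOC: (2*1 + 3.0)*x = -2 + 3.0*(-0.4931 - 0.4193)
x^{k+1} = -0.9474
Step 2: z-update.
Minimize 5*z^2 + 1*z + (3.0/2)*(-0.9474 - z + 0.4193)^2
FOC: (2*5 + 3.0)*z = -1 + 3.0*(-0.9474 + 0.4193)
z^{k+1} = -0.1988
Step 3: u-update.
u^{k+1} = 0.4193 - 0.9474 + 0.1988 = -0.3293
Step 4: Primal residual = |-0.9474 + 0.1988| = 0.7486


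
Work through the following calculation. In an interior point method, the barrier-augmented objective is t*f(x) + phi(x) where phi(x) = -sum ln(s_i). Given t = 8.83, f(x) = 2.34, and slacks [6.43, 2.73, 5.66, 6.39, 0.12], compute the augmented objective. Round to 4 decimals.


Step 1: Compute log-barrier.
ln values: [1.861, 1.0043, 1.7334, 1.8547, -2.1203]
phi = -(1.861 + 1.0043 + 1.7334 + 1.8547 - 2.1203) = -4.3332
Step 2: Compute augmented objective.
t*f(x) = 8.83*2.34 = 20.6622
Total = 20.6622 - 4.3332 = 16.329


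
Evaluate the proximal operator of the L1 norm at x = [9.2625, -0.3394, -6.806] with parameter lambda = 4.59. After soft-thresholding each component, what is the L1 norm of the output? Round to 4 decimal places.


Soft-thresholding with lambda = 4.59:
prox(9.2625) = sign(9.2625)*max(|9.2625| - 4.59, 0) = 4.6725
prox(-0.3394) = sign(-0.3394)*max(|-0.3394| - 4.59, 0) = 0.0
prox(-6.806) = sign(-6.806)*max(|-6.806| - 4.59, 0) = -2.216
prox(x) = [4.6725, 0.0, -2.216]
||prox(x)||_1 = 4.6725 + 0.0 + 2.216 = 6.8885


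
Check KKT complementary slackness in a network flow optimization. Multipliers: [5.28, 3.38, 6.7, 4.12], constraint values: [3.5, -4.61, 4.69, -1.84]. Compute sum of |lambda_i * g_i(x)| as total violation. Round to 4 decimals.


KKT complementary slackness check:
lambda_1 * g_1 = 5.28 * 3.5 = 18.48
lambda_2 * g_2 = 3.38 * -4.61 = -15.5818
lambda_3 * g_3 = 6.7 * 4.69 = 31.423
lambda_4 * g_4 = 4.12 * -1.84 = -7.5808
Total violation = 18.48 + 15.5818 + 31.423 + 7.5808 = 73.0656


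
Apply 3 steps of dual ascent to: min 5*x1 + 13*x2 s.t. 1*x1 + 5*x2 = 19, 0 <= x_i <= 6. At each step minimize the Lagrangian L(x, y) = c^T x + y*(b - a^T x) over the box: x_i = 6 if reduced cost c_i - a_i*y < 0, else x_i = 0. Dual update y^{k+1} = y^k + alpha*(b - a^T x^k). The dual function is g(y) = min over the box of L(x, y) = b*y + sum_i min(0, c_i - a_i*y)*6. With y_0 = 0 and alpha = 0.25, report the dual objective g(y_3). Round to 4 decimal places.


Dual ascent for LP: min 5*x1 + 13*x2, 1*x1 + 5*x2 = 19, 0 <= x_i <= 6
Step 1: y^k = 0.0, reduced costs: (5.0, 13.0)
  x^k = (0.0, 0.0), subgradient = b - a^T x = 19.0
  y^{k+1} = 0.0 + 0.25*19.0 = 4.75
Step 2: y^k = 4.75, reduced costs: (0.25, -10.75)
  x^k = (0.0, 6.0), subgradient = b - a^T x = -11.0
  y^{k+1} = 4.75 + 0.25*-11.0 = 2.0
Step 3: y^k = 2.0, reduced costs: (3.0, 3.0)
  x^k = (0.0, 0.0), subgradient = b - a^T x = 19.0
  y^{k+1} = 2.0 + 0.25*19.0 = 6.75
Dual objective at y_3 = 6.75: reduced costs (-1.75, -20.75), box minimizer x = (6.0, 6.0)
g(y_3) = b*y + (c1 - a1*y)*x1 + (c2 - a2*y)*x2 = 19*6.75 + (-1.75)*6.0 + (-20.75)*6.0 = 128.25 - 10.5 - 124.5 = -6.75


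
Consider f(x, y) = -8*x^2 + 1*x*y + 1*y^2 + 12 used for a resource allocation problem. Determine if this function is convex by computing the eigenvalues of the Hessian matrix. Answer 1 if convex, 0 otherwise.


The Hessian of f(x,y) = -8*x^2 + 1*x*y + 1*y^2 + 12 is:
H = [[-16, 1], [1, 2]]
Trace = -16 + 2 = -14
Determinant = -16*2 - (1)^2 = -33
Discriminant = (-14)^2 - 4*-33 = 328.0
Eigenvalues: lambda_1 = -16.0554, lambda_2 = 2.0554
The function is not convex.

0


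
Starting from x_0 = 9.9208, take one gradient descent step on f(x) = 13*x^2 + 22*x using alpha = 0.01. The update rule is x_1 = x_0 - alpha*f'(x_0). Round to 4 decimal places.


We compute the gradient at x_0 and apply the update.
f'(x) = 26*x + 22
f'(9.9208) = 26*9.9208 + 22 = 279.9408
x_1 = 9.9208 - 0.01*279.9408 = 7.1214


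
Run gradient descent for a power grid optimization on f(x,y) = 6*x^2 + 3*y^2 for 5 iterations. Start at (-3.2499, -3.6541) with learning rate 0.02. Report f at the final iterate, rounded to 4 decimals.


Gradient descent on f(x,y) = 6*x^2 + 3*y^2.
Starting point: (-3.2499, -3.6541), alpha = 0.02
Step 1: grad_x = 2*6*-3.2499 = -38.9988, grad_y = 2*3*-3.6541 = -21.9246
  x_1 = -3.2499 - 0.02*-38.9988 = -2.4699
  y_1 = -3.6541 - 0.02*-21.9246 = -3.2156
Step 2: grad_x = 2*6*-2.4699 = -29.6391, grad_y = 2*3*-3.2156 = -19.2936
  x_2 = -2.4699 - 0.02*-29.6391 = -1.8771
  y_2 = -3.2156 - 0.02*-19.2936 = -2.8297
Step 3: grad_x = 2*6*-1.8771 = -22.5257, grad_y = 2*3*-2.8297 = -16.9784
  x_3 = -1.8771 - 0.02*-22.5257 = -1.4266
  y_3 = -2.8297 - 0.02*-16.9784 = -2.4902
Step 4: grad_x = 2*6*-1.4266 = -17.1195, grad_y = 2*3*-2.4902 = -14.941
  x_4 = -1.4266 - 0.02*-17.1195 = -1.0842
  y_4 = -2.4902 - 0.02*-14.941 = -2.1913
Step 5: grad_x = 2*6*-1.0842 = -13.0108, grad_y = 2*3*-2.1913 = -13.1481
  x_5 = -1.0842 - 0.02*-13.0108 = -0.824
  y_5 = -2.1913 - 0.02*-13.1481 = -1.9284
f(-0.824, -1.9284) = 6*(-0.824)^2 + 3*(-1.9284)^2 = 15.2301


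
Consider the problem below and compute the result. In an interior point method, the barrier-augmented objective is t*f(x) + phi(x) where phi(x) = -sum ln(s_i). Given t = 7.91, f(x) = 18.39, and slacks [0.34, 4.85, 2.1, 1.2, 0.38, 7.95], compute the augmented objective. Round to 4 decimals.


Step 1: Compute log-barrier.
ln values: [-1.0788, 1.579, 0.7419, 0.1823, -0.9676, 2.0732]
phi = -(-1.0788 + 1.579 + 0.7419 + 0.1823 - 0.9676 + 2.0732) = -2.53
Step 2: Compute augmented objective.
t*f(x) = 7.91*18.39 = 145.4649
Total = 145.4649 - 2.53 = 142.9349


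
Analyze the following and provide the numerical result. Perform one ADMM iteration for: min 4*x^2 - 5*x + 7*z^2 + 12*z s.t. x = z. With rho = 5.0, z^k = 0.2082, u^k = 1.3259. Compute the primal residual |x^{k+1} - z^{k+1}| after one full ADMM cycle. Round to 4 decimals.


ADMM iteration with rho = 5.0, z^k = 0.2082, u^k = 1.3259
Step 1: x-update.
Minimize 4*x^2 - 5*x + (5.0/2)*(x - 0.2082 + 1.3259)^2
FOC: (2*4 + 5.0)*x = 5 + 5.0*(0.2082 - 1.3259)
x^{k+1} = -0.0453
Step 2: z-update.
Minimize 7*z^2 + 12*z + (5.0/2)*(-0.0453 - z + 1.3259)^2
FOC: (2*7 + 5.0)*z = -12 + 5.0*(-0.0453 + 1.3259)
z^{k+1} = -0.2946
Step 3: u-update.
u^{k+1} = 1.3259 - 0.0453 + 0.2946 = 1.5752
Step 4: Primal residual = |-0.0453 + 0.2946| = 0.2493


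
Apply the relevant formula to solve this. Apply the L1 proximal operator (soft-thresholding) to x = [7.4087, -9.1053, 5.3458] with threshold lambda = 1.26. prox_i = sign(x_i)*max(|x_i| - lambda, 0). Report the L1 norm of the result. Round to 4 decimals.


Soft-thresholding with lambda = 1.26:
prox(7.4087) = sign(7.4087)*max(|7.4087| - 1.26, 0) = 6.1487
prox(-9.1053) = sign(-9.1053)*max(|-9.1053| - 1.26, 0) = -7.8453
prox(5.3458) = sign(5.3458)*max(|5.3458| - 1.26, 0) = 4.0858
prox(x) = [6.1487, -7.8453, 4.0858]
||prox(x)||_1 = 6.1487 + 7.8453 + 4.0858 = 18.0798


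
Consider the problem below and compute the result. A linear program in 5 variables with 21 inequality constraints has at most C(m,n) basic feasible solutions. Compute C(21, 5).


Each vertex corresponds to some choice of n active constraints out of m, so the number of vertices is at most C(m, n) = m! / (n!(m-n)!).
m = 21, n = 5
Numerator: 21 * 20 * 19 * 18 * 17
Denominator: 5! = 120
C(21, 5) = 20349


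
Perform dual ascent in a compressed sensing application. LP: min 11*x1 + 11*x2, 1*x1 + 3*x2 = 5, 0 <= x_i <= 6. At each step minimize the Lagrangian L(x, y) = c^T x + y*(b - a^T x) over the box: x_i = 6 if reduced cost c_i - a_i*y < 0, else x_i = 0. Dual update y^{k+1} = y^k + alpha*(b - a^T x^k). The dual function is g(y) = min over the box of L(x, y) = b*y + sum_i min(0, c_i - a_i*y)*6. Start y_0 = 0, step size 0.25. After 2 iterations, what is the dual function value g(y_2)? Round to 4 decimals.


Dual ascent for LP: min 11*x1 + 11*x2, 1*x1 + 3*x2 = 5, 0 <= x_i <= 6
Step 1: y^k = 0.0, reduced costs: (11.0, 11.0)
  x^k = (0.0, 0.0), subgradient = b - a^T x = 5.0
  y^{k+1} = 0.0 + 0.25*5.0 = 1.25
Step 2: y^k = 1.25, reduced costs: (9.75, 7.25)
  x^k = (0.0, 0.0), subgradient = b - a^T x = 5.0
  y^{k+1} = 1.25 + 0.25*5.0 = 2.5
Dual objective at y_2 = 2.5: reduced costs (8.5, 3.5), box minimizer x = (0.0, 0.0)
g(y_2) = b*y + (c1 - a1*y)*x1 + (c2 - a2*y)*x2 = 5*2.5 + 8.5*0.0 + 3.5*0.0 = 12.5 + 0.0 + 0.0 = 12.5


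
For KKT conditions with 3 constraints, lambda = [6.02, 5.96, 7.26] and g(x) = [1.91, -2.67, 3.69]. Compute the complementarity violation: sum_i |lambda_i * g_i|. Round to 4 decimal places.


KKT complementary slackness check:
lambda_1 * g_1 = 6.02 * 1.91 = 11.4982
lambda_2 * g_2 = 5.96 * -2.67 = -15.9132
lambda_3 * g_3 = 7.26 * 3.69 = 26.7894
Total violation = 11.4982 + 15.9132 + 26.7894 = 54.2008


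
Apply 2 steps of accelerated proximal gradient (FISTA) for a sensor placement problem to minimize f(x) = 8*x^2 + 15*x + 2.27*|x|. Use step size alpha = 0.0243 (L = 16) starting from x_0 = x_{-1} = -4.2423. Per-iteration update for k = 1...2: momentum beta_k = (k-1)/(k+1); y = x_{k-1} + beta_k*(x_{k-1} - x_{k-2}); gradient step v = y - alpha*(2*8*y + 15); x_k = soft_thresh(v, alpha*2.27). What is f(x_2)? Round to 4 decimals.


FISTA on f(x) = 8*x^2 + 15*x + 2.27*|x|
L = 16, alpha = 0.0243
Iteration 1: beta = 0.0, y = -4.2423 + 0.0*(-4.2423 + 4.2423) = -4.2423
  grad(y) = -52.8768, v = y - alpha*grad = -2.9574
  prox(v) = soft_thresh(-2.9574, 0.0552) = -2.9022
Iteration 2: beta = 0.3333, y = -2.9022 + 0.3333*(-2.9022 + 4.2423) = -2.4555
  grad(y) = -24.2887, v = y - alpha*grad = -1.8653
  prox(v) = soft_thresh(-1.8653, 0.0552) = -1.8102
f(x_2) = 8*(-1.8102)^2 + 15*(-1.8102) + 2.27*|-1.8102| = 3.1702


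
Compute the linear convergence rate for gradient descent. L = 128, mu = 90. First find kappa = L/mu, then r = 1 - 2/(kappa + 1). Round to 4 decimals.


Step 1: Compute the condition number.
kappa = L/mu = 128/90 = 1.4222
Step 2: Compute the convergence rate.
r = 1 - 2/(kappa + 1) = 1 - 2*mu/(L + mu) = (L - mu)/(L + mu) = 38/218 = 0.1743
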